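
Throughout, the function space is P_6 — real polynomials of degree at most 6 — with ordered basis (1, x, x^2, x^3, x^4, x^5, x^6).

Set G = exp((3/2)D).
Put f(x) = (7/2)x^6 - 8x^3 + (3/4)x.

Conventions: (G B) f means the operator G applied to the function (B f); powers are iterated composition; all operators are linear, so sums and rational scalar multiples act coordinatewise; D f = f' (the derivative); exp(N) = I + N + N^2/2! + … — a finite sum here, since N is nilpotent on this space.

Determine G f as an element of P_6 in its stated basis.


order-1 term: (63/2)x^5 - 36x^2 + 9/8
order-2 term: (945/8)x^4 - 54x
order-3 term: (945/4)x^3 - 27
order-4 term: (8505/32)x^2
order-5 term: (5103/32)x
order-6 term: 5103/128
the series for exp((3/2)D) f terminates at order 6
exp((3/2)D) f = (7/2)x^6 + (63/2)x^5 + (945/8)x^4 + (913/4)x^3 + (7353/32)x^2 + (3399/32)x + 1791/128

the image equals g(x) = (7/2)x^6 + (63/2)x^5 + (945/8)x^4 + (913/4)x^3 + (7353/32)x^2 + (3399/32)x + 1791/128


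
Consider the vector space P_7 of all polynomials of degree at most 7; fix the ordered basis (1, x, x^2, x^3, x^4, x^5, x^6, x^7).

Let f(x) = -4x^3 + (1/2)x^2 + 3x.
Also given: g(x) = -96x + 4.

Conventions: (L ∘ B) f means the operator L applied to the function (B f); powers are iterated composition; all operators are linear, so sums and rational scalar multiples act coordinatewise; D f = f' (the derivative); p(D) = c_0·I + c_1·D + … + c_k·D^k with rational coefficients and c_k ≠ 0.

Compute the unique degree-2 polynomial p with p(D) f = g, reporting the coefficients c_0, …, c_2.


D^0 f = -4x^3 + (1/2)x^2 + 3x
D^1 f = -12x^2 + x + 3
D^2 f = -24x + 1
matching coefficients of g against c_0 f + c_1 Df + … from the top degree down determines the c_i
solution: c_0 = 0, c_1 = 0, c_2 = 4

c_0 = 0, c_1 = 0, c_2 = 4


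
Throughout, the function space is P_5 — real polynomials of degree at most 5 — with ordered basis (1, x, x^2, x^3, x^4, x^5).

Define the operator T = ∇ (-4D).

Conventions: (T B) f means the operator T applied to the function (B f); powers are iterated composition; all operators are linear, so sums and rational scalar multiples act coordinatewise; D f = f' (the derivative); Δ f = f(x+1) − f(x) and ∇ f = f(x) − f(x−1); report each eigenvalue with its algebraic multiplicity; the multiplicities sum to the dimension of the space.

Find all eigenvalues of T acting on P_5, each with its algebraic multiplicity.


λ = 0 (multiplicity 6)

image of 1: 0
image of x: 0
image of x^2: -8
image of x^3: -24x + 12
image of x^4: -48x^2 + 48x - 16
image of x^5: -80x^3 + 120x^2 - 80x + 20
the matrix is upper triangular; its diagonal is (0, 0, 0, 0, 0, 0)
for a triangular matrix the eigenvalues are the diagonal entries, with algebraic multiplicity their repetition count


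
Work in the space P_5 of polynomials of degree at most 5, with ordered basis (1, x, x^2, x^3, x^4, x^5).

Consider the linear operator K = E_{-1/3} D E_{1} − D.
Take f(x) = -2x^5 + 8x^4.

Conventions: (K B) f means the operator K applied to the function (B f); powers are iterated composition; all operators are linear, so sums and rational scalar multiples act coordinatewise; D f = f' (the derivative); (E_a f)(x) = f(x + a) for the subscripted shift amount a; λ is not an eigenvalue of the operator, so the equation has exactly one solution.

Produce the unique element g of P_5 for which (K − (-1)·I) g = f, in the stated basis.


write g with unknown coordinates in the stated basis and equate coefficients in (K − (-1)·I) g = f
solving from the highest basis element down gives g = -2x^5 + 8x^4 + (80/3)x^3 - (112/3)x^2 - (3712/27)x + 544/81
check: K g = -(80/3)x^3 + (112/3)x^2 + (3712/27)x - 544/81
so K g − (-1)·g = -2x^5 + 8x^4 = f ✓

the result is g(x) = -2x^5 + 8x^4 + (80/3)x^3 - (112/3)x^2 - (3712/27)x + 544/81


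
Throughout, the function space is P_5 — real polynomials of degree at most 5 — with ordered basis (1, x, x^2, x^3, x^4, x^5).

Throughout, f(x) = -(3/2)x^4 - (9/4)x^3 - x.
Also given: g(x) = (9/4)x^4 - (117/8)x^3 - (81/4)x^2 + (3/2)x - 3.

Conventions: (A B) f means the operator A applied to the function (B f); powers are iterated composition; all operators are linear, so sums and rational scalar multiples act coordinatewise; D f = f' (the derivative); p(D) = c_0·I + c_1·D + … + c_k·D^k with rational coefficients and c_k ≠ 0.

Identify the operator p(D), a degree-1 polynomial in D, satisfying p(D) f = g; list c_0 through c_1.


c_0 = -3/2, c_1 = 3

D^0 f = -(3/2)x^4 - (9/4)x^3 - x
D^1 f = -6x^3 - (27/4)x^2 - 1
matching coefficients of g against c_0 f + c_1 Df + … from the top degree down determines the c_i
solution: c_0 = -3/2, c_1 = 3


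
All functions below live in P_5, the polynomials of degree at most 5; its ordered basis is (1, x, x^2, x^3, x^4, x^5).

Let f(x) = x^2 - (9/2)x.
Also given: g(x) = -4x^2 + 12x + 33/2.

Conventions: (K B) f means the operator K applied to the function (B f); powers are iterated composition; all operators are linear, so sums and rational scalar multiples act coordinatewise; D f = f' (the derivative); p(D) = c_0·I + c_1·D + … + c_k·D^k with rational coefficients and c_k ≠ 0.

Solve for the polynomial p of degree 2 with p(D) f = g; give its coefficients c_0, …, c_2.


p(D) = -4·I − 3·D + (3/2)·D^2, i.e. c_0 = -4, c_1 = -3, c_2 = 3/2

D^0 f = x^2 - (9/2)x
D^1 f = 2x - 9/2
D^2 f = 2
matching coefficients of g against c_0 f + c_1 Df + … from the top degree down determines the c_i
solution: c_0 = -4, c_1 = -3, c_2 = 3/2


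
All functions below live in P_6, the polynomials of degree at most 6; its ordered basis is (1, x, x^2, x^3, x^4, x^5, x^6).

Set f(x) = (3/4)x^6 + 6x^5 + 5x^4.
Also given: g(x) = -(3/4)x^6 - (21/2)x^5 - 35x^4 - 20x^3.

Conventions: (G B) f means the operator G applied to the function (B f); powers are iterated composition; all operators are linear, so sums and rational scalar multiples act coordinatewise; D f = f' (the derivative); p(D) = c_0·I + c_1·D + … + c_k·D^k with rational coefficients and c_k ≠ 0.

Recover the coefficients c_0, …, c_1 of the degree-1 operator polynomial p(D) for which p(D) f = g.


D^0 f = (3/4)x^6 + 6x^5 + 5x^4
D^1 f = (9/2)x^5 + 30x^4 + 20x^3
matching coefficients of g against c_0 f + c_1 Df + … from the top degree down determines the c_i
solution: c_0 = -1, c_1 = -1

p(D) = -I − D, i.e. c_0 = -1, c_1 = -1


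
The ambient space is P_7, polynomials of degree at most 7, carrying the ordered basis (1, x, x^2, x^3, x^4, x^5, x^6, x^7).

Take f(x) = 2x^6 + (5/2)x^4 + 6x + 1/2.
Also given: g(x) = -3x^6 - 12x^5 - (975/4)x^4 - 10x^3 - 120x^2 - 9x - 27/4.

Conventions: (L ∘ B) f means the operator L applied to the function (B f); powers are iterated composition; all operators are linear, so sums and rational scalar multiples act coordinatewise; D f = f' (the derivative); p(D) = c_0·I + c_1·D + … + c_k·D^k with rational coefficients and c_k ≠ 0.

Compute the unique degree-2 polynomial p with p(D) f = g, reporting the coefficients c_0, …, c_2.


D^0 f = 2x^6 + (5/2)x^4 + 6x + 1/2
D^1 f = 12x^5 + 10x^3 + 6
D^2 f = 60x^4 + 30x^2
matching coefficients of g against c_0 f + c_1 Df + … from the top degree down determines the c_i
solution: c_0 = -3/2, c_1 = -1, c_2 = -4

p(D) = -(3/2)·I − D − 4·D^2, i.e. c_0 = -3/2, c_1 = -1, c_2 = -4


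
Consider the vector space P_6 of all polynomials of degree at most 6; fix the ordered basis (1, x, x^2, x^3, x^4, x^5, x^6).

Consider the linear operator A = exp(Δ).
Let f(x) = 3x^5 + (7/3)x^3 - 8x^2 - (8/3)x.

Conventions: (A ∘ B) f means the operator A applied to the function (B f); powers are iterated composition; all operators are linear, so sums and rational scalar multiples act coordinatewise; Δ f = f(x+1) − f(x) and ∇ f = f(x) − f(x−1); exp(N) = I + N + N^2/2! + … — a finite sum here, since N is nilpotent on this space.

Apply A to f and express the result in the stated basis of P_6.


order-1 term: 15x^4 + 30x^3 + 37x^2 + 6x - 16/3
order-2 term: 30x^3 + 90x^2 + 112x + 44
order-3 term: 30x^2 + 90x + 232/3
order-4 term: 15x + 30
order-5 term: 3
the series for exp(Δ) f terminates at order 5
exp(Δ) f = 3x^5 + 15x^4 + (187/3)x^3 + 149x^2 + (661/3)x + 149

the image equals g(x) = 3x^5 + 15x^4 + (187/3)x^3 + 149x^2 + (661/3)x + 149


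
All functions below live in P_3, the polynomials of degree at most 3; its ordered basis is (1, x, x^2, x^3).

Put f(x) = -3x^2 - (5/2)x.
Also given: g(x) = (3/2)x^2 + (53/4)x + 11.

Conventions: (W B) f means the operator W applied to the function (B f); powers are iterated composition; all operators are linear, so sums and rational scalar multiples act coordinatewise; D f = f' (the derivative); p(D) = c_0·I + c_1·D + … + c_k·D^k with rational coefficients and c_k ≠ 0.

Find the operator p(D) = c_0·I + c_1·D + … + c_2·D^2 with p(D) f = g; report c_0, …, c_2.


p(D) = -(1/2)·I − 2·D − D^2, i.e. c_0 = -1/2, c_1 = -2, c_2 = -1

D^0 f = -3x^2 - (5/2)x
D^1 f = -6x - 5/2
D^2 f = -6
matching coefficients of g against c_0 f + c_1 Df + … from the top degree down determines the c_i
solution: c_0 = -1/2, c_1 = -2, c_2 = -1


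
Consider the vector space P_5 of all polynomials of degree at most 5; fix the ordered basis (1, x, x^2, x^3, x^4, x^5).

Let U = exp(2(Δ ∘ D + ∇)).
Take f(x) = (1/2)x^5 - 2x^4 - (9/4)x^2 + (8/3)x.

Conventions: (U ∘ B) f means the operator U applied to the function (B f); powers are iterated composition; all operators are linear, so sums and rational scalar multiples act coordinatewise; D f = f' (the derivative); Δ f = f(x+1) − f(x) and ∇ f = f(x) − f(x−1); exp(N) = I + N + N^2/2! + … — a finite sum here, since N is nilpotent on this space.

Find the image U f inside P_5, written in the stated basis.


order-1 term: 5x^4 - 6x^3 + 16x^2 - 58x - 31/6
order-2 term: 20x^3 + 12x^2 + 94x - 51
order-3 term: 40x^2 + 56x + 124
order-4 term: 40x + 48
order-5 term: 16
the series for exp(2(Δ ∘ D + ∇)) f terminates at order 5
exp(2(Δ ∘ D + ∇)) f = (1/2)x^5 + 3x^4 + 14x^3 + (263/4)x^2 + (404/3)x + 791/6

the image equals g(x) = (1/2)x^5 + 3x^4 + 14x^3 + (263/4)x^2 + (404/3)x + 791/6


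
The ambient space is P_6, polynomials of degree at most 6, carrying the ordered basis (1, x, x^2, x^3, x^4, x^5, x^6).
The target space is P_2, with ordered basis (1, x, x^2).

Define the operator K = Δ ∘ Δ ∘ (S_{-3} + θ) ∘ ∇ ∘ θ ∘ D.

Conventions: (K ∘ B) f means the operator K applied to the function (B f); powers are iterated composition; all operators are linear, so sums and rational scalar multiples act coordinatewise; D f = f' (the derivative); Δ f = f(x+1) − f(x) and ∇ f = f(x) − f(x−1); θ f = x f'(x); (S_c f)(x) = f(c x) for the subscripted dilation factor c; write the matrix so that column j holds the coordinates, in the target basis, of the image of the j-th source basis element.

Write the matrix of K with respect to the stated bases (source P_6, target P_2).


image of 1: 0
image of x: 0
image of x^2: 0
image of x^3: 0
image of x^4: 792
image of x^5: -11520x - 14160
image of x^6: 153000x^2 + 349200x + 228300
each image's coordinates form column j of the matrix

the matrix is [[0, 0, 0, 0, 792, -14160, 228300]; [0, 0, 0, 0, 0, -11520, 349200]; [0, 0, 0, 0, 0, 0, 153000]] (rows listed top to bottom)


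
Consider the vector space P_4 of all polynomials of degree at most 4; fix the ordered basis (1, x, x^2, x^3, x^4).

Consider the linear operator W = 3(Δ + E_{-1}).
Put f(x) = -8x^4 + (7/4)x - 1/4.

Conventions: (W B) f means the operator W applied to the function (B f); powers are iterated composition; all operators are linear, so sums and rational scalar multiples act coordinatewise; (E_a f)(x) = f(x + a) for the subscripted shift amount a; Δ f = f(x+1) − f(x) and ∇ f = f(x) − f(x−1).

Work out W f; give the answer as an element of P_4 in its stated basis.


Δ f = -32x^3 - 48x^2 - 32x - 25/4
E_{-1} f = -8x^4 + 32x^3 - 48x^2 + (135/4)x - 10
(Δ + E_{-1}) f = -8x^4 - 96x^2 + (7/4)x - 65/4
(3(Δ + E_{-1})) f = -24x^4 - 288x^2 + (21/4)x - 195/4

the image equals g(x) = -24x^4 - 288x^2 + (21/4)x - 195/4


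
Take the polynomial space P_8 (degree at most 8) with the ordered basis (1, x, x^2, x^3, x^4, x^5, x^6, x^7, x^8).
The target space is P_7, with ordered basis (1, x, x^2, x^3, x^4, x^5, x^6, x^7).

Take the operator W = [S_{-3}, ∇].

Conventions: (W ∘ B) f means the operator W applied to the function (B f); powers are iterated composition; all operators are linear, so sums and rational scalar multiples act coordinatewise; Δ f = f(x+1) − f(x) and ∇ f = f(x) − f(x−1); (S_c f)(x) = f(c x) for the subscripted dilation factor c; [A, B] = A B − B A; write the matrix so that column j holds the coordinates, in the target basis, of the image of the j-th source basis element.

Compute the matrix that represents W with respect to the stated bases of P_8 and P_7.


the matrix is [[0, 4, 8, 28, 80, 244, 728, 2188, 6560]; [0, 0, -24, -72, -336, -1200, -4392, -15288, -52512]; [0, 0, 0, 108, 432, 2520, 10800, 46116, 183456]; [0, 0, 0, 0, -432, -2160, -15120, -75600, -368928]; [0, 0, 0, 0, 0, 1620, 9720, 79380, 453600]; [0, 0, 0, 0, 0, 0, -5832, -40824, -381024]; [0, 0, 0, 0, 0, 0, 0, 20412, 163296]; [0, 0, 0, 0, 0, 0, 0, 0, -69984]] (rows listed top to bottom)

image of 1: 0
image of x: 4
image of x^2: -24x + 8
image of x^3: 108x^2 - 72x + 28
image of x^4: -432x^3 + 432x^2 - 336x + 80
image of x^5: 1620x^4 - 2160x^3 + 2520x^2 - 1200x + 244
image of x^6: -5832x^5 + 9720x^4 - 15120x^3 + 10800x^2 - 4392x + 728
image of x^7: 20412x^6 - 40824x^5 + 79380x^4 - 75600x^3 + 46116x^2 - 15288x + 2188
image of x^8: -69984x^7 + 163296x^6 - 381024x^5 + 453600x^4 - 368928x^3 + 183456x^2 - 52512x + 6560
each image's coordinates form column j of the matrix


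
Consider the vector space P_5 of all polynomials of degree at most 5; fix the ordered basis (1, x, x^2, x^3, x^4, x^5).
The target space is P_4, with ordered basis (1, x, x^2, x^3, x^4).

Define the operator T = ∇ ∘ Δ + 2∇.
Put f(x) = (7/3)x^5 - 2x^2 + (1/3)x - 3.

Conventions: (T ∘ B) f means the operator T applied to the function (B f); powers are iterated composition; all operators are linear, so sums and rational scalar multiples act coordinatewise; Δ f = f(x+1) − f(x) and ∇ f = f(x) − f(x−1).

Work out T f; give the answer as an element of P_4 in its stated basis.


Δ f = (35/3)x^4 + (70/3)x^3 + (70/3)x^2 + (23/3)x + 2/3
∇ Δ f = (140/3)x^3 + (70/3)x - 4
∇ f = (35/3)x^4 - (70/3)x^3 + (70/3)x^2 - (47/3)x + 14/3
(2∇) f = (70/3)x^4 - (140/3)x^3 + (140/3)x^2 - (94/3)x + 28/3
(∇ ∘ Δ + 2∇) f = (70/3)x^4 + (140/3)x^2 - 8x + 16/3

the image equals g(x) = (70/3)x^4 + (140/3)x^2 - 8x + 16/3


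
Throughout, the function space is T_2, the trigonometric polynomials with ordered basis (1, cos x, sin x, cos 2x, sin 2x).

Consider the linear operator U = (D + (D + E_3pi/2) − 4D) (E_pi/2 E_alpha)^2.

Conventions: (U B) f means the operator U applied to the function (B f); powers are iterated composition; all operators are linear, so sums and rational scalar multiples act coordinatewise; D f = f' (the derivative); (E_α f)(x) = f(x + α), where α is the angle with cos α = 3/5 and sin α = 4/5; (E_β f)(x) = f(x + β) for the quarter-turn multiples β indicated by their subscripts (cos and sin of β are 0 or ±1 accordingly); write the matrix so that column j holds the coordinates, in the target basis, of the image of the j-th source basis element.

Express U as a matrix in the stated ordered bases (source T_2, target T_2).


the matrix is [[1, 0, 0, 0, 0]; [0, -72/25, -21/25, 0, 0]; [0, 21/25, -72/25, 0, 0]; [0, 0, 0, -817/625, 2444/625]; [0, 0, 0, -2444/625, -817/625]] (rows listed top to bottom)

image of 1: 1
image of cos x: -(72/25)cos x + (21/25)sin x
image of sin x: -(21/25)cos x - (72/25)sin x
image of cos 2x: -(817/625)cos 2x - (2444/625)sin 2x
image of sin 2x: (2444/625)cos 2x - (817/625)sin 2x
each image's coordinates form column j of the matrix


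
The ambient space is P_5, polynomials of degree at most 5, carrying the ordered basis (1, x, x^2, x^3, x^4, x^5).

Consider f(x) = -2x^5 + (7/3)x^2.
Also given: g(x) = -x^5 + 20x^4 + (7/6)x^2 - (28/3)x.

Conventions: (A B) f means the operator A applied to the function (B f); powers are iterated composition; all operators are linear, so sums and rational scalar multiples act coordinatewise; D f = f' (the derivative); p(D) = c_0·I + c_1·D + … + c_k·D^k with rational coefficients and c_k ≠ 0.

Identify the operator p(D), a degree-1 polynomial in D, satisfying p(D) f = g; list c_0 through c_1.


D^0 f = -2x^5 + (7/3)x^2
D^1 f = -10x^4 + (14/3)x
matching coefficients of g against c_0 f + c_1 Df + … from the top degree down determines the c_i
solution: c_0 = 1/2, c_1 = -2

c_0 = 1/2, c_1 = -2


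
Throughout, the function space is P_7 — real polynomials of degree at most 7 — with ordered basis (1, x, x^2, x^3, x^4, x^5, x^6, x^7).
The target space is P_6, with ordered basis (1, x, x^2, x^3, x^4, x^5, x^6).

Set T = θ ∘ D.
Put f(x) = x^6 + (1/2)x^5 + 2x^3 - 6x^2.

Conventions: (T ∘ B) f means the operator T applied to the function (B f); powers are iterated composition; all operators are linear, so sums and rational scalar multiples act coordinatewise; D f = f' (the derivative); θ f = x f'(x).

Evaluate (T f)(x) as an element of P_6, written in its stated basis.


D f = 6x^5 + (5/2)x^4 + 6x^2 - 12x
θ D f = 30x^5 + 10x^4 + 12x^2 - 12x

the result is g(x) = 30x^5 + 10x^4 + 12x^2 - 12x


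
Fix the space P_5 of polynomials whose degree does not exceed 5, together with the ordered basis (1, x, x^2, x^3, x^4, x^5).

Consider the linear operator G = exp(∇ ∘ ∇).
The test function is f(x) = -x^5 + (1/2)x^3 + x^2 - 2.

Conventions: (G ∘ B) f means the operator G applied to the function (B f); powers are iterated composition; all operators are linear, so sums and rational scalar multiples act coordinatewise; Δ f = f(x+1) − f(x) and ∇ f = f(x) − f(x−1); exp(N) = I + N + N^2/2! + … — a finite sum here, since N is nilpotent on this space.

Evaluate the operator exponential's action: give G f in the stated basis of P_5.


order-1 term: -20x^3 + 60x^2 - 67x + 29
order-2 term: -60x + 120
the series for exp(∇ ∘ ∇) f terminates at order 2
exp(∇ ∘ ∇) f = -x^5 - (39/2)x^3 + 61x^2 - 127x + 147

g(x) = -x^5 - (39/2)x^3 + 61x^2 - 127x + 147


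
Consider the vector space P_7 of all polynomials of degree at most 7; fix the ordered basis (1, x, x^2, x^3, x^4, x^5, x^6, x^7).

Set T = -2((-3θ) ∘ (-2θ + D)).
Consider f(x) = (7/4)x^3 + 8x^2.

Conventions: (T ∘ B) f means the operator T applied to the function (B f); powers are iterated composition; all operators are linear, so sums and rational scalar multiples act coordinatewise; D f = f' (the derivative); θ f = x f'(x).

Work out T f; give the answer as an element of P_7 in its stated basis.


θ f = (21/4)x^3 + 16x^2
(-2θ) f = -(21/2)x^3 - 32x^2
D f = (21/4)x^2 + 16x
(-2θ + D) f = -(21/2)x^3 - (107/4)x^2 + 16x
θ (-2θ + D) f = -(63/2)x^3 - (107/2)x^2 + 16x
(-3θ) (-2θ + D) f = (189/2)x^3 + (321/2)x^2 - 48x
(-2((-3θ) ∘ (-2θ + D))) f = -189x^3 - 321x^2 + 96x

the image equals g(x) = -189x^3 - 321x^2 + 96x


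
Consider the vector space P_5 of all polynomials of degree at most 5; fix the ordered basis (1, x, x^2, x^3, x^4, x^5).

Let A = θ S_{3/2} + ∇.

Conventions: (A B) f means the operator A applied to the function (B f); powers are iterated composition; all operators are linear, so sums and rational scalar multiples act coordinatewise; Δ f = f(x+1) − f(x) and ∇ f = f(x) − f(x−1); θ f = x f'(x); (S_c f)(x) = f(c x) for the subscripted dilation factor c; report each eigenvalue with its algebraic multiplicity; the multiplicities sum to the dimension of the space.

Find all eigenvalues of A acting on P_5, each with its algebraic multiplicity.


image of 1: 0
image of x: (3/2)x + 1
image of x^2: (9/2)x^2 + 2x - 1
image of x^3: (81/8)x^3 + 3x^2 - 3x + 1
image of x^4: (81/4)x^4 + 4x^3 - 6x^2 + 4x - 1
image of x^5: (1215/32)x^5 + 5x^4 - 10x^3 + 10x^2 - 5x + 1
the matrix is upper triangular; its diagonal is (0, 3/2, 9/2, 81/8, 81/4, 1215/32)
for a triangular matrix the eigenvalues are the diagonal entries, with algebraic multiplicity their repetition count

λ = 0 (multiplicity 1), λ = 3/2 (multiplicity 1), λ = 9/2 (multiplicity 1), λ = 81/8 (multiplicity 1), λ = 81/4 (multiplicity 1), λ = 1215/32 (multiplicity 1)


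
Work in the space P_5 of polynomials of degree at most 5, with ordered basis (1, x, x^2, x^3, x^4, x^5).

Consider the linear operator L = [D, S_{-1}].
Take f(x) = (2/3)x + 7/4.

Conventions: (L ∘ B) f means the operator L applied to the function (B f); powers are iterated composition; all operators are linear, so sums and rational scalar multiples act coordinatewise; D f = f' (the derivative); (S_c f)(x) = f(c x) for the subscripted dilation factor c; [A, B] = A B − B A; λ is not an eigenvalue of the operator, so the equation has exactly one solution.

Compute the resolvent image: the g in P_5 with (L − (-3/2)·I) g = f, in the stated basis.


write g with unknown coordinates in the stated basis and equate coefficients in (L − (-3/2)·I) g = f
solving from the highest basis element down gives g = (4/9)x + 95/54
check: L g = -8/9
so L g − (-3/2)·g = (2/3)x + 7/4 = f ✓

g(x) = (4/9)x + 95/54


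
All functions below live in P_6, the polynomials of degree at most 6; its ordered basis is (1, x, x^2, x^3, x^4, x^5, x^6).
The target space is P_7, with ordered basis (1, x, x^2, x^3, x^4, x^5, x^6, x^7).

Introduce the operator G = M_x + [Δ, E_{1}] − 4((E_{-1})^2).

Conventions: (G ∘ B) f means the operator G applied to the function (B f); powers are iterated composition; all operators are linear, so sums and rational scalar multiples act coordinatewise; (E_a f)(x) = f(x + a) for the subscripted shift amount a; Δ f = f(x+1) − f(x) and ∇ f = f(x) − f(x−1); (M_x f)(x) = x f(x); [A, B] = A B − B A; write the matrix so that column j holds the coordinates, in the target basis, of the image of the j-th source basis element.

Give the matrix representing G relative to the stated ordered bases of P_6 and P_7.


image of 1: x - 4
image of x: x^2 - 4x + 8
image of x^2: x^3 - 4x^2 + 16x - 16
image of x^3: x^4 - 4x^3 + 24x^2 - 48x + 32
image of x^4: x^5 - 4x^4 + 32x^3 - 96x^2 + 128x - 64
image of x^5: x^6 - 4x^5 + 40x^4 - 160x^3 + 320x^2 - 320x + 128
image of x^6: x^7 - 4x^6 + 48x^5 - 240x^4 + 640x^3 - 960x^2 + 768x - 256
each image's coordinates form column j of the matrix

the matrix is [[-4, 8, -16, 32, -64, 128, -256]; [1, -4, 16, -48, 128, -320, 768]; [0, 1, -4, 24, -96, 320, -960]; [0, 0, 1, -4, 32, -160, 640]; [0, 0, 0, 1, -4, 40, -240]; [0, 0, 0, 0, 1, -4, 48]; [0, 0, 0, 0, 0, 1, -4]; [0, 0, 0, 0, 0, 0, 1]] (rows listed top to bottom)


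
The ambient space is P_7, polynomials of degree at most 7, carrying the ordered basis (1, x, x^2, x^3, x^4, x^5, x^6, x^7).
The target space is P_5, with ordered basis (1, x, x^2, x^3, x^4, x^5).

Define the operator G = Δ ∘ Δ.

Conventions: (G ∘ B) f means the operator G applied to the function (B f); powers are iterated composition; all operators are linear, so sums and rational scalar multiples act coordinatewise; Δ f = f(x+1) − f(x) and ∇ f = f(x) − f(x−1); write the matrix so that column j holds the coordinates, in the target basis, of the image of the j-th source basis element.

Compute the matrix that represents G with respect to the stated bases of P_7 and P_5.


the matrix is [[0, 0, 2, 6, 14, 30, 62, 126]; [0, 0, 0, 6, 24, 70, 180, 434]; [0, 0, 0, 0, 12, 60, 210, 630]; [0, 0, 0, 0, 0, 20, 120, 490]; [0, 0, 0, 0, 0, 0, 30, 210]; [0, 0, 0, 0, 0, 0, 0, 42]] (rows listed top to bottom)

image of 1: 0
image of x: 0
image of x^2: 2
image of x^3: 6x + 6
image of x^4: 12x^2 + 24x + 14
image of x^5: 20x^3 + 60x^2 + 70x + 30
image of x^6: 30x^4 + 120x^3 + 210x^2 + 180x + 62
image of x^7: 42x^5 + 210x^4 + 490x^3 + 630x^2 + 434x + 126
each image's coordinates form column j of the matrix


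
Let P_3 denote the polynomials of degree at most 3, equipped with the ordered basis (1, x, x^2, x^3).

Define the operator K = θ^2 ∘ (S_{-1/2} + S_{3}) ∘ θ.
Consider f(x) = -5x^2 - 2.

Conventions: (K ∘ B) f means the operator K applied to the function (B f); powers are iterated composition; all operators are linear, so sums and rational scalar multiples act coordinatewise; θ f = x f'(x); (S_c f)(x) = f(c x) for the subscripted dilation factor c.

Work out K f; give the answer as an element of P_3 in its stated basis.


the result is g(x) = -370x^2

θ f = -10x^2
S_{-1/2} θ f = -(5/2)x^2
S_{3} θ f = -90x^2
(S_{-1/2} + S_{3}) θ f = -(185/2)x^2
θ (S_{-1/2} + S_{3}) θ f = -185x^2
θ θ (S_{-1/2} + S_{3}) θ f = -370x^2


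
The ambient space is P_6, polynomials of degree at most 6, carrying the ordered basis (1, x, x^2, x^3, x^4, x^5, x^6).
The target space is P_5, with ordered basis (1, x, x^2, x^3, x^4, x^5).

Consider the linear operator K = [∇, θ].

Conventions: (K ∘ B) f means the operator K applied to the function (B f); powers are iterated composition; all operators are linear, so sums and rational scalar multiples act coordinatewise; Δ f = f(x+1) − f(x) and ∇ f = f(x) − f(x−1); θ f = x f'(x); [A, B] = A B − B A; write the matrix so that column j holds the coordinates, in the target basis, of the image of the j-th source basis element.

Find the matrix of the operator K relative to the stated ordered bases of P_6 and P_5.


image of 1: 0
image of x: 1
image of x^2: 2x - 2
image of x^3: 3x^2 - 6x + 3
image of x^4: 4x^3 - 12x^2 + 12x - 4
image of x^5: 5x^4 - 20x^3 + 30x^2 - 20x + 5
image of x^6: 6x^5 - 30x^4 + 60x^3 - 60x^2 + 30x - 6
each image's coordinates form column j of the matrix

the matrix is [[0, 1, -2, 3, -4, 5, -6]; [0, 0, 2, -6, 12, -20, 30]; [0, 0, 0, 3, -12, 30, -60]; [0, 0, 0, 0, 4, -20, 60]; [0, 0, 0, 0, 0, 5, -30]; [0, 0, 0, 0, 0, 0, 6]] (rows listed top to bottom)


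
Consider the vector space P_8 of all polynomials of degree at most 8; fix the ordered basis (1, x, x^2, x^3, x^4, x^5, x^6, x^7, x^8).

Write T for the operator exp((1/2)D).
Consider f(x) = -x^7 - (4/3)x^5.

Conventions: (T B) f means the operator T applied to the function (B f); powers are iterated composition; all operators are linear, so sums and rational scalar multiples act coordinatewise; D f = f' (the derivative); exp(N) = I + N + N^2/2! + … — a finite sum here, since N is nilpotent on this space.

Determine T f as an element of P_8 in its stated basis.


the result is g(x) = -x^7 - (7/2)x^6 - (79/12)x^5 - (185/24)x^4 - (265/48)x^3 - (223/96)x^2 - (101/192)x - 19/384

order-1 term: -(7/2)x^6 - (10/3)x^4
order-2 term: -(21/4)x^5 - (10/3)x^3
order-3 term: -(35/8)x^4 - (5/3)x^2
order-4 term: -(35/16)x^3 - (5/12)x
order-5 term: -(21/32)x^2 - 1/24
order-6 term: -(7/64)x
order-7 term: -1/128
the series for exp((1/2)D) f terminates at order 7
exp((1/2)D) f = -x^7 - (7/2)x^6 - (79/12)x^5 - (185/24)x^4 - (265/48)x^3 - (223/96)x^2 - (101/192)x - 19/384


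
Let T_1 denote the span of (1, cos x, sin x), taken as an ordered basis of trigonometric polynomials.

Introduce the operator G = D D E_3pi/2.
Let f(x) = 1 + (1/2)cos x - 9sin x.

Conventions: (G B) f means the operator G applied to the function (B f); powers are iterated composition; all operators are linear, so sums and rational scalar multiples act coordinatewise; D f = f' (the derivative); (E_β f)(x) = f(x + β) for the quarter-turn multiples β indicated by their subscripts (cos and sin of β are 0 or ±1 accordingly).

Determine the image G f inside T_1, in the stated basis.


the image equals g(x) = -9cos x - (1/2)sin x

E_3pi/2 f = 1 + 9cos x + (1/2)sin x
D E_3pi/2 f = (1/2)cos x - 9sin x
D D E_3pi/2 f = -9cos x - (1/2)sin x


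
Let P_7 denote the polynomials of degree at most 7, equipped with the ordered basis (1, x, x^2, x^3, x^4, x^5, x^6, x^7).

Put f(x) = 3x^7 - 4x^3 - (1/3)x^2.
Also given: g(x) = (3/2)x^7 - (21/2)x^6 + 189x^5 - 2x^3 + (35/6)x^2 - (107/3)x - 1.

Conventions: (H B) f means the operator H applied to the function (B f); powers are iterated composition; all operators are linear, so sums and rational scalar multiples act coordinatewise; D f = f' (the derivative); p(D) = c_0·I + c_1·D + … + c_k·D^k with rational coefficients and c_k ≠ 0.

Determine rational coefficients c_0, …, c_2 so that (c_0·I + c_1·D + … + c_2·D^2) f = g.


c_0 = 1/2, c_1 = -1/2, c_2 = 3/2

D^0 f = 3x^7 - 4x^3 - (1/3)x^2
D^1 f = 21x^6 - 12x^2 - (2/3)x
D^2 f = 126x^5 - 24x - 2/3
matching coefficients of g against c_0 f + c_1 Df + … from the top degree down determines the c_i
solution: c_0 = 1/2, c_1 = -1/2, c_2 = 3/2


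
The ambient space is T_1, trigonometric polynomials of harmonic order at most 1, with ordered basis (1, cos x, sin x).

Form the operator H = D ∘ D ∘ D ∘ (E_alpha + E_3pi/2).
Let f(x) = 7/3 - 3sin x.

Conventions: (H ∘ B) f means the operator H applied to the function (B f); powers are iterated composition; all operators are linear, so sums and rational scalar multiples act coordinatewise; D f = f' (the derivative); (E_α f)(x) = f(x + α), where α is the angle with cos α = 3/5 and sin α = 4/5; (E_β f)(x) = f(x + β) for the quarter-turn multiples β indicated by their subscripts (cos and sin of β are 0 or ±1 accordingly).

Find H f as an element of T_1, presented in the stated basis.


E_alpha f = 7/3 - (12/5)cos x - (9/5)sin x
E_3pi/2 f = 7/3 + 3cos x
(E_alpha + E_3pi/2) f = 14/3 + (3/5)cos x - (9/5)sin x
D (E_alpha + E_3pi/2) f = -(9/5)cos x - (3/5)sin x
D D (E_alpha + E_3pi/2) f = -(3/5)cos x + (9/5)sin x
D D D (E_alpha + E_3pi/2) f = (9/5)cos x + (3/5)sin x

the result is g(x) = (9/5)cos x + (3/5)sin x


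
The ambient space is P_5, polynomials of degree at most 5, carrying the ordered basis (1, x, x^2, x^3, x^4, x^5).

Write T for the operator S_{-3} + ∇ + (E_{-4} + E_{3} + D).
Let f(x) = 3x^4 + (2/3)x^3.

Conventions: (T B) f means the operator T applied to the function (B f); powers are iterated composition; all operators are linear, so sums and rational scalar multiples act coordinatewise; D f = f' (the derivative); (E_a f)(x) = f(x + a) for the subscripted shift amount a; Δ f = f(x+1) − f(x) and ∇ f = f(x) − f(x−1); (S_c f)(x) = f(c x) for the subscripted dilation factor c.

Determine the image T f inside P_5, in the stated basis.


g(x) = 249x^4 - (14/3)x^3 + 434x^2 - 384x + 984

S_{-3} f = 243x^4 - 18x^3
∇ f = 12x^3 - 16x^2 + 10x - 7/3
E_{-4} f = 3x^4 - (142/3)x^3 + 280x^2 - 736x + 2176/3
E_{3} f = 3x^4 + (110/3)x^3 + 168x^2 + 342x + 261
D f = 12x^3 + 2x^2
(E_{-4} + E_{3} + D) f = 6x^4 + (4/3)x^3 + 450x^2 - 394x + 2959/3
(S_{-3} + ∇ + (E_{-4} + E_{3} + D)) f = 249x^4 - (14/3)x^3 + 434x^2 - 384x + 984


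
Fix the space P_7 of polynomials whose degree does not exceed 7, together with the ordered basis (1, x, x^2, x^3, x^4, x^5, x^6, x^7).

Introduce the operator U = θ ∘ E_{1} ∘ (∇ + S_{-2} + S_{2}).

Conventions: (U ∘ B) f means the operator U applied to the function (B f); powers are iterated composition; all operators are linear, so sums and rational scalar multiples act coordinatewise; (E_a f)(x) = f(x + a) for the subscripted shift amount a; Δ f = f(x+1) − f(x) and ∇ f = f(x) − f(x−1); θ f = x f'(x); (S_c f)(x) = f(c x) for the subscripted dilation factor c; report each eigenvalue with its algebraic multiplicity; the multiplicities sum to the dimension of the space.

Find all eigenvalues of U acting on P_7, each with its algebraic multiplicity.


image of 1: 0
image of x: 0
image of x^2: 16x^2 + 18x
image of x^3: 6x^2 + 3x
image of x^4: 128x^4 + 396x^3 + 396x^2 + 132x
image of x^5: 20x^4 + 30x^3 + 20x^2 + 5x
image of x^6: 768x^6 + 3870x^5 + 7740x^4 + 7740x^3 + 3870x^2 + 774x
image of x^7: 42x^6 + 105x^5 + 140x^4 + 105x^3 + 42x^2 + 7x
the matrix is upper triangular; its diagonal is (0, 0, 16, 0, 128, 0, 768, 0)
for a triangular matrix the eigenvalues are the diagonal entries, with algebraic multiplicity their repetition count

λ = 0 (multiplicity 5), λ = 16 (multiplicity 1), λ = 128 (multiplicity 1), λ = 768 (multiplicity 1)


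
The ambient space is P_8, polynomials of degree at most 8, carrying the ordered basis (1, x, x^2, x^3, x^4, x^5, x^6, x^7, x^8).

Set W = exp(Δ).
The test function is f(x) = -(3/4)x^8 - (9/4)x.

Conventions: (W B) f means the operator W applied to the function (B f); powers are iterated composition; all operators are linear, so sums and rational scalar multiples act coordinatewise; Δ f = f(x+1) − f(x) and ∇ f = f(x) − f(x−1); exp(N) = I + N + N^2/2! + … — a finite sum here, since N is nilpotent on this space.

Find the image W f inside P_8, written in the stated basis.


order-1 term: -6x^7 - 21x^6 - 42x^5 - (105/2)x^4 - 42x^3 - 21x^2 - 6x - 3
order-2 term: -21x^6 - 126x^5 - (735/2)x^4 - 630x^3 - 651x^2 - 378x - 381/4
order-3 term: -42x^5 - 315x^4 - 1050x^3 - 1890x^2 - 1806x - 1449/2
order-4 term: -(105/2)x^4 - 420x^3 - 1365x^2 - 2100x - 5103/4
order-5 term: -42x^3 - 315x^2 - 840x - 1575/2
order-6 term: -21x^2 - 126x - 399/2
order-7 term: -6x - 21
order-8 term: -3/4
the series for exp(Δ) f terminates at order 8
exp(Δ) f = -(3/4)x^8 - 6x^7 - 42x^6 - 210x^5 - (1575/2)x^4 - 2184x^3 - 4263x^2 - (21057/4)x - 12429/4

the result is g(x) = -(3/4)x^8 - 6x^7 - 42x^6 - 210x^5 - (1575/2)x^4 - 2184x^3 - 4263x^2 - (21057/4)x - 12429/4


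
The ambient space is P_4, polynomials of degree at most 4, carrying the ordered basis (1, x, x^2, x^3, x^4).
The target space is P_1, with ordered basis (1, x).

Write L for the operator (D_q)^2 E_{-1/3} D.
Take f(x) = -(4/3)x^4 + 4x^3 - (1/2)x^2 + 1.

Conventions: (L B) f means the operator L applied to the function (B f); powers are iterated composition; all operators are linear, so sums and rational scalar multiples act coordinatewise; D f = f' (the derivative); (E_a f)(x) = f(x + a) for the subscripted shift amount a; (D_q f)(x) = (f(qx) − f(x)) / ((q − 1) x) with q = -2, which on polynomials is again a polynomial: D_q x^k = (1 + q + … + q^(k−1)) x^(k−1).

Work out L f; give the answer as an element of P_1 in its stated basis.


D f = -(16/3)x^3 + 12x^2 - x
E_{-1/3} D f = -(16/3)x^3 + (52/3)x^2 - (97/9)x + 151/81
D_q E_{-1/3} D f = -16x^2 - (52/3)x - 97/9
D_q D_q E_{-1/3} D f = 16x - 52/3

g(x) = 16x - 52/3


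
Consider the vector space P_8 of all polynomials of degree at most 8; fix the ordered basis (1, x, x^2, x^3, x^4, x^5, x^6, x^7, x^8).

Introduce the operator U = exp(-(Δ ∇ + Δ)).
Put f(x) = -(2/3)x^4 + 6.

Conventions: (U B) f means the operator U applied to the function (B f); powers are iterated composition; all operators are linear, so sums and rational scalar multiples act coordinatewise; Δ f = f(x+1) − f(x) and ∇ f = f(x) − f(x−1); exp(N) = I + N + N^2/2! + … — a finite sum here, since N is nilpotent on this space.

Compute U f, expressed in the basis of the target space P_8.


the image equals g(x) = -(2/3)x^4 + (8/3)x^3 + 8x^2 - (56/3)x - 4/3

order-1 term: (8/3)x^3 + 12x^2 + (8/3)x + 2
order-2 term: -4x^2 - 24x - 62/3
order-3 term: (8/3)x + 12
order-4 term: -2/3
the series for exp(-(Δ ∇ + Δ)) f terminates at order 4
exp(-(Δ ∇ + Δ)) f = -(2/3)x^4 + (8/3)x^3 + 8x^2 - (56/3)x - 4/3


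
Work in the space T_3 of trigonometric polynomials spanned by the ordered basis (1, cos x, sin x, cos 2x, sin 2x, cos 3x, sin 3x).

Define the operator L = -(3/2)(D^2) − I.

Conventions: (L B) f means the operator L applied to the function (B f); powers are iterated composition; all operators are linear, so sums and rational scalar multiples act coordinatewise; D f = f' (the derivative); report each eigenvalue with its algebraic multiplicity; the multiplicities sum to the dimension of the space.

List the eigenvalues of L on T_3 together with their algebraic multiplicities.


λ = -1 (multiplicity 1), λ = 1/2 (multiplicity 2), λ = 5 (multiplicity 2), λ = 25/2 (multiplicity 2)

image of 1: -1
image of cos x: (1/2)cos x
image of sin x: (1/2)sin x
image of cos 2x: 5cos 2x
image of sin 2x: 5sin 2x
image of cos 3x: (25/2)cos 3x
image of sin 3x: (25/2)sin 3x
the matrix is diagonal; its diagonal is (-1, 1/2, 1/2, 5, 5, 25/2, 25/2)
for a triangular matrix the eigenvalues are the diagonal entries, with algebraic multiplicity their repetition count


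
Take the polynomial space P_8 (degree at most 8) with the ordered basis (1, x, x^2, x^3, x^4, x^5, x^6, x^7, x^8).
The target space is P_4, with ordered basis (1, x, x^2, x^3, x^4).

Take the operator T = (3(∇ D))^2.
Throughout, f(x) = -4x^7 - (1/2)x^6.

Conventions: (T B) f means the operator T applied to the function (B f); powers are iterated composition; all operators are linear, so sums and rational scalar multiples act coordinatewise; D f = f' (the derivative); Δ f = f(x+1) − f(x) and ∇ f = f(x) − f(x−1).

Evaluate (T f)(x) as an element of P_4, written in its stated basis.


D f = -28x^6 - 3x^5
∇ D f = -168x^5 + 405x^4 - 530x^3 + 390x^2 - 153x + 25
(3(∇ D)) f = -504x^5 + 1215x^4 - 1590x^3 + 1170x^2 - 459x + 75
D (3(∇ D)) f = -2520x^4 + 4860x^3 - 4770x^2 + 2340x - 459
∇ D (3(∇ D)) f = -10080x^3 + 29700x^2 - 34200x + 14490
(3(∇ D)) (3(∇ D)) f = -30240x^3 + 89100x^2 - 102600x + 43470

the image equals g(x) = -30240x^3 + 89100x^2 - 102600x + 43470


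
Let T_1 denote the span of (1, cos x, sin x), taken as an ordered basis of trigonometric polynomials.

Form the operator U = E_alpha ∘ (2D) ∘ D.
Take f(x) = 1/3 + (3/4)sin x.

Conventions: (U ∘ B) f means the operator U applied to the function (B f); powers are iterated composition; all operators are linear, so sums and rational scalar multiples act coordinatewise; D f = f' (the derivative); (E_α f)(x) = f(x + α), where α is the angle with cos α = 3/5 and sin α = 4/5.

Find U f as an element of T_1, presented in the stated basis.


D f = (3/4)cos x
D D f = -(3/4)sin x
(2D) D f = -(3/2)sin x
E_alpha (2D) D f = -(6/5)cos x - (9/10)sin x

g(x) = -(6/5)cos x - (9/10)sin x


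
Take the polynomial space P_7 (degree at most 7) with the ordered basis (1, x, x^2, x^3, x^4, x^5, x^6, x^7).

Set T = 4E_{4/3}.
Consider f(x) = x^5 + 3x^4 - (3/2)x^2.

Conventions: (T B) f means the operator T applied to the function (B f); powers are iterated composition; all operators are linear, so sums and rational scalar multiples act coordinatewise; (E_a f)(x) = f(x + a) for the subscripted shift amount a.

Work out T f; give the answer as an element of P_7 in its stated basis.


the image equals g(x) = 4x^5 + (116/3)x^4 + (1216/9)x^3 + (5854/27)x^2 + (13040/81)x + 10720/243

E_{4/3} f = x^5 + (29/3)x^4 + (304/9)x^3 + (2927/54)x^2 + (3260/81)x + 2680/243
(4E_{4/3}) f = 4x^5 + (116/3)x^4 + (1216/9)x^3 + (5854/27)x^2 + (13040/81)x + 10720/243


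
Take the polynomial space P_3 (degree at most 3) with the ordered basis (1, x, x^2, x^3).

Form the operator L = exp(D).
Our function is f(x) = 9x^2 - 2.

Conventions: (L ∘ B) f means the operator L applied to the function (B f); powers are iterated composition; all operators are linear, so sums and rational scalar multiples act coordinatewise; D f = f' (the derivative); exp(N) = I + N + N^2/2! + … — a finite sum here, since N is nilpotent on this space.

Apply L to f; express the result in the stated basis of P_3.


order-1 term: 18x
order-2 term: 9
the series for exp(D) f terminates at order 2
exp(D) f = 9x^2 + 18x + 7

g(x) = 9x^2 + 18x + 7


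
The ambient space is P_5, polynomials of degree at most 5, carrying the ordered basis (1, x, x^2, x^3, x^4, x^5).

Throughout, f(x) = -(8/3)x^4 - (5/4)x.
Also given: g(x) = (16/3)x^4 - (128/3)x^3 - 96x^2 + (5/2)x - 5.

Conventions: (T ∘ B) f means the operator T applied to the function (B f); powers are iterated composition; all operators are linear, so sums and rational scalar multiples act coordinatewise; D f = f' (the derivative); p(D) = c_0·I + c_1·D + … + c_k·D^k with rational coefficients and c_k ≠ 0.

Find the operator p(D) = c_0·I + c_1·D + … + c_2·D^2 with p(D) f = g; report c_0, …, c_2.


p(D) = -2·I + 4·D + 3·D^2, i.e. c_0 = -2, c_1 = 4, c_2 = 3

D^0 f = -(8/3)x^4 - (5/4)x
D^1 f = -(32/3)x^3 - 5/4
D^2 f = -32x^2
matching coefficients of g against c_0 f + c_1 Df + … from the top degree down determines the c_i
solution: c_0 = -2, c_1 = 4, c_2 = 3
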